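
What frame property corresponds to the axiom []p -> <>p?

seriality: forall x exists y Rxy

Suppose □p→◇p is valid. At any x set V(p)=W. Then □p at x, so ◇p at x, so x has a successor.
Conversely, on a frame with seriality the schema holds at every world under every valuation.
So the correspondent is seriality.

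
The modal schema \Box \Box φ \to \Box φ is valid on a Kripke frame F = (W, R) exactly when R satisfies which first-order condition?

Suppose □□φ→□φ is valid. Take Rxy and set V(φ)={w : xR²w}. Then □□φ at x, so □φ at x, so φ at y, i.e. ∃z(Rxz∧Rzy).

density: \forall x \forall y (Rxy \to \exists z (Rxz \wedge Rzy))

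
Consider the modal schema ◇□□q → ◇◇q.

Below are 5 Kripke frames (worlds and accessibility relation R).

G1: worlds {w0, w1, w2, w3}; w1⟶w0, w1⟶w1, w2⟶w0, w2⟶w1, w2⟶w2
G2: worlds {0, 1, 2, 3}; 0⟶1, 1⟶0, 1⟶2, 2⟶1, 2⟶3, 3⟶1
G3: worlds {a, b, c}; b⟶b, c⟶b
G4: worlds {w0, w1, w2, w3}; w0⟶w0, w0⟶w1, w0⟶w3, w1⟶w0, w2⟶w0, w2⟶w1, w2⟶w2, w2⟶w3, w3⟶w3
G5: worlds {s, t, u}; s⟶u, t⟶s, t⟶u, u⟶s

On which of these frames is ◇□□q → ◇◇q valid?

The schema corresponds to a generalized confluence (Geach) condition: ∀x ∀y (xRy → ∃w (yR²w ∧ xR²w)).
G1: fails — w1Rw0 but no w with w0R²w and w1R²w.
G2: fails — 0R1 but no w with 1R²w and 0R²w.
G3: holds.
G4: holds.
G5: fails — sRu but no w with uR²w and sR²w.
Valid on: G3, G4.

G3, G4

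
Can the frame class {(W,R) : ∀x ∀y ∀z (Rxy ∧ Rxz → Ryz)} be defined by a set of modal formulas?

Yes, by ◇p → □◇p

The condition is the Euclidean property. A defining modal formula is ◇p → □◇p.
Suppose ◇p→□◇p is valid. Take Rxy, Rxz and set V(p)={y}. Then ◇p at x, so □◇p at x, so ◇p at z, so some w with Rzw has p; w=y, i.e. Rzy. By symmetry of the argument, Ryz.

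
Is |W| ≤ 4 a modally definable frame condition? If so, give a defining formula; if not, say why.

If a class were modally definable it would be closed under disjoint unions (Goldblatt–Thomason).
Any modal formula valid on each of 5 disjoint one-world frames is valid on their disjoint union (validity is preserved under disjoint unions). Each one-world frame has |W|=1≤4, but the union has |W|=5.
So no modal formula (or set of formulas) defines exactly the |W|≤4 frames.

Not definable by any modal formula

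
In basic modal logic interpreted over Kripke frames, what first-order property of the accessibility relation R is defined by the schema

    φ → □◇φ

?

Suppose φ→□◇φ is valid. Take Rxy and set V(φ)={x}. Then φ at x, so □◇φ at x, so ◇φ at y, so some z with Ryz has φ; z=x, i.e. Ryx.
The converse is a direct semantic check.
So the correspondent is symmetry.

Symmetry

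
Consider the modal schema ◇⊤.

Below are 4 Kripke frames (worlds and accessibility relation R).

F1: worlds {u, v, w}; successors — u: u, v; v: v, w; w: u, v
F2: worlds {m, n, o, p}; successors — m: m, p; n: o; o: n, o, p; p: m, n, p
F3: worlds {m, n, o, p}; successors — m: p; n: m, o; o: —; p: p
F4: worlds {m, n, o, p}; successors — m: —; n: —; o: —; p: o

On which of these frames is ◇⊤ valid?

This is the axiom for seriality; its first-order frame correspondent is ∀x ∃y Rxy.
F1: satisfies the condition.
F2: satisfies the condition.
F3: fails — world o has no successor.
F4: fails — world m has no successor.

F1, F2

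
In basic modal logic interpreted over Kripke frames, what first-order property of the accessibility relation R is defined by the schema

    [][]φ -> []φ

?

density

Suppose □□φ→□φ is valid. Take Rxy and set V(φ)={w : xR²w}. Then □□φ at x, so □φ at x, so φ at y, i.e. ∃z(Rxz∧Rzy).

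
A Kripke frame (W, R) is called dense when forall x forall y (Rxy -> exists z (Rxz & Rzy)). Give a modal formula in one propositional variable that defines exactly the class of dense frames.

□□q → □q

This is density; the standard corresponding axiom is C4: □□q → □q.
Suppose □□q→□q is valid. Take Rxy and set V(q)={w : xR²w}. Then □□q at x, so □q at x, so q at y, i.e. ∃z(Rxz∧Rzy).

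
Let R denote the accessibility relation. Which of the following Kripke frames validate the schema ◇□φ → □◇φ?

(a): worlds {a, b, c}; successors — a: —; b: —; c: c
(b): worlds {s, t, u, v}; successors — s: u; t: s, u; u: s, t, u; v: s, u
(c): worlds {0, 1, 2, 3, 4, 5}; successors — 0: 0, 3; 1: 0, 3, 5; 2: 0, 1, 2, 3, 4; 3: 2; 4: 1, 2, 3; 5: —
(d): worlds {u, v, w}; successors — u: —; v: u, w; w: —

(a), (b)

This is the axiom for convergence; its first-order frame correspondent is ∀x ∀y ∀z (Rxy ∧ Rxz → ∃w (Ryw ∧ Rzw)).
(a): satisfies the condition.
(b): satisfies the condition.
(c): fails — R00 and R03 but 0 and 3 have no common successor.
(d): fails — Rvu and Rvu but u and u have no common successor.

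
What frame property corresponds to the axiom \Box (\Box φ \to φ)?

shift-reflexivity: \forall x \forall y (Rxy \to Ryy)

This is the T□ axiom.
Its frame correspondent is shift-reflexivity — \forall x \forall y (Rxy \to Ryy).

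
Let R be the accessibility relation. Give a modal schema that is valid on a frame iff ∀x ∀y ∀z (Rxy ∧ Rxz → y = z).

◇p → □p

A defining formula is ◇p → □p (the CD axiom).
Suppose ◇p→□p is valid. Take Rxy, Rxz and set V(p)={y}. Then ◇p at x, so □p at x, so p at z, i.e. z=y.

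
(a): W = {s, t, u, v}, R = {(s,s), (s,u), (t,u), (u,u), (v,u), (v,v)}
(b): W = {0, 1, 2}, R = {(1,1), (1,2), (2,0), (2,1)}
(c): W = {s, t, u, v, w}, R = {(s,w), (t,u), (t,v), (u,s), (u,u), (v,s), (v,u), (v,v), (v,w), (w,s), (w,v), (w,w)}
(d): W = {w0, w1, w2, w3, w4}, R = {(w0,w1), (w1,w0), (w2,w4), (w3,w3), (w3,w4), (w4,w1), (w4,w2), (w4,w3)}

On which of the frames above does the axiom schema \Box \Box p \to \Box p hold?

The schema corresponds to density: \forall x \forall y (Rxy \to \exists z (Rxz \wedge Rzy)).
(a): ✓.
(b): fails — R20 but no z with R2z and Rz0.
(c): ✓.
(d): fails — Rw1w0 but no z with Rw1z and Rzw0.

(a), (c)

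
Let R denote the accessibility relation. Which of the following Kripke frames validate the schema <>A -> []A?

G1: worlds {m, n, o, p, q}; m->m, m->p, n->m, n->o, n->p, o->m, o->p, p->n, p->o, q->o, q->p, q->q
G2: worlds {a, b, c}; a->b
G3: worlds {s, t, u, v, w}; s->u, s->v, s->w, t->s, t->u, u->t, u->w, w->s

G2

This is the axiom for partial functionality; its first-order frame correspondent is forall x forall y forall z (Rxy & Rxz -> y = z).
G1: fails — m sees both m and p.
G2: satisfies the condition.
G3: fails — s sees both u and v.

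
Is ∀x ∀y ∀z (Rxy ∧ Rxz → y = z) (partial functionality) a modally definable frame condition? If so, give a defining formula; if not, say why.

Yes — defined by ◇p → □p

This is a Sahlqvist condition; the CD axiom ◇p → □p defines it.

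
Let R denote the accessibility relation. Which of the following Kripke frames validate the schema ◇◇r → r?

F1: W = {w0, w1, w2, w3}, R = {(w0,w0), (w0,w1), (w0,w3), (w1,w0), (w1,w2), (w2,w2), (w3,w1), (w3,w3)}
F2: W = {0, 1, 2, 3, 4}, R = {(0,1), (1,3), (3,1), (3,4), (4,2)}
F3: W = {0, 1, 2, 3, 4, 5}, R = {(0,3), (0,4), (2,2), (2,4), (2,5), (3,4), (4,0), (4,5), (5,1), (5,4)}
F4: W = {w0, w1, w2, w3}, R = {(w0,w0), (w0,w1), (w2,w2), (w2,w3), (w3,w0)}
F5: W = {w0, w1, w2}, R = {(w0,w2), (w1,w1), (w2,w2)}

This is the axiom for a generalized confluence (Geach) condition; its first-order frame correspondent is ∀x ∀y (xR²y → ∃w (y = w ∧ x = w)).
F1: fails — w0R²w1 but w1 ≠ w0.
F2: fails — 0R²3 but 3 ≠ 0.
F3: fails — 0R²4 but 4 ≠ 0.
F4: fails — w0R²w1 but w1 ≠ w0.
F5: fails — w0R²w2 but w2 ≠ w0.
Valid on no frame.

none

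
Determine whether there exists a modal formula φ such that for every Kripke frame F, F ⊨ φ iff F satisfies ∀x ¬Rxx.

Modal frame validity is preserved under surjective bounded morphisms.
The 3-cycle (worlds a,b,c with a→b→c→a) is irreflexive, and the map sending every world to a single reflexive point • is a surjective bounded morphism (forth: every edge maps to (•,•); back: every world has a successor). So any modal formula valid on the 3-cycle is also valid on the reflexive point, which is not irreflexive.
So no modal formula (or set of formulas) defines exactly the irreflexive frames.

No — not modally definable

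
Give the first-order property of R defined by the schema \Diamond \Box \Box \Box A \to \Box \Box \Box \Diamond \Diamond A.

This is a Sahlqvist (Geach-type) schema ◇^1□^3A → □^3◇^2A.
Minimal-valuation argument: fix x; take any y with xR^1y and any z with xR^3z. Set V(A) to the set of worlds R-reachable from y in exactly 3 steps. Then □^3A holds at y, so the antecedent holds at x; validity forces ◇^2A at z, giving a w with zR^2w and yR^3w.
First-order correspondent: \forall x \forall y \forall z ((xRy \wedge x R^3 z) \to \exists w (y R^3 w \wedge z R^2 w)).

\forall x \forall y \forall z ((xRy \wedge x R^3 z) \to \exists w (y R^3 w \wedge z R^2 w))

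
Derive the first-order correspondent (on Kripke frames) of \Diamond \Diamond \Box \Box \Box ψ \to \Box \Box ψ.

This is a Sahlqvist (Geach-type) schema ◇^2□^3ψ → □^2◇^0ψ.
First-order correspondent: \forall x \forall y \forall z ((x R^2 y \wedge x R^2 z) \to \exists w (y R^3 w \wedge z = w)).

\forall x \forall y \forall z ((x R^2 y \wedge x R^2 z) \to \exists w (y R^3 w \wedge z = w))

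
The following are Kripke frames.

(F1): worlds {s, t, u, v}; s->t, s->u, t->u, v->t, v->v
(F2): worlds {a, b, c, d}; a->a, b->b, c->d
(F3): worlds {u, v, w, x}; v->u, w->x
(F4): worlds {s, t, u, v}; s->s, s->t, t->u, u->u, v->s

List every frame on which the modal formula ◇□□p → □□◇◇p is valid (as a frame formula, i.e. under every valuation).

(F2), (F3), (F4)

The schema corresponds to a generalized confluence (Geach) condition: ∀x ∀y ∀z ((xRy ∧ xR²z) → ∃w (yR²w ∧ zR²w)).
(F1): fails — sRt, sR²u but no w with tR²w and uR²w.
(F2): ✓.
(F3): ✓.
(F4): ✓.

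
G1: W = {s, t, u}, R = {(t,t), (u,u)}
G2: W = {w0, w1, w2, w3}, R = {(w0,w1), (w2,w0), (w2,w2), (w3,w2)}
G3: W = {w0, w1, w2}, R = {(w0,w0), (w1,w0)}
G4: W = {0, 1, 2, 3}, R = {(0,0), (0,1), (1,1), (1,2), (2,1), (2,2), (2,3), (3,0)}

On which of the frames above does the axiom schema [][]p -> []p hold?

Frame correspondent (Sahlqvist): forall x forall y (Rxy -> exists z (Rxz & Rzy)) — i.e. density.
G1: holds.
G2: fails — Rw0w1 but no z with Rw0z and Rzw1.
G3: holds.
G4: holds.
Valid on: G1, G3, G4.

G1, G3, G4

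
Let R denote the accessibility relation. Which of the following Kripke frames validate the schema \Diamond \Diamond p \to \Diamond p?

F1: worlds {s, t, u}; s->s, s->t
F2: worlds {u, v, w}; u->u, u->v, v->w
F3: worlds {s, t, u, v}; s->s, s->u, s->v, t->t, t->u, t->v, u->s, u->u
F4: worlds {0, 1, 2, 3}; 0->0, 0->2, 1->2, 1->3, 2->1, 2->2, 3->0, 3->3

The schema corresponds to transitivity: \forall x \forall y \forall z (Rxy \wedge Ryz \to Rxz).
F1: holds.
F2: fails — Ruv and Rvw but not Ruw.
F3: fails — Rus and Rsv but not Ruv.
F4: fails — R02 and R21 but not R01.

F1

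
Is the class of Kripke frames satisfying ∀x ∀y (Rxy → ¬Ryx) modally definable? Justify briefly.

Modal frame validity is preserved under surjective bounded morphisms.
The 4-cycle (worlds w0,w1,w2,w3 with w0→w1→w2→w3→w0) is asymmetric. Mapping every world to a single reflexive point • is a surjective bounded morphism, and the reflexive point is not asymmetric (R•• but asymmetry requires ¬R••).
Hence asymmetry is not modally definable.

Not modally definable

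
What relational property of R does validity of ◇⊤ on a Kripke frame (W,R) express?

◇⊤ holds at w iff w has a successor, so frame-validity of ◇⊤ is exactly seriality. Equivalently via □φ → ◇φ:
Suppose □φ→◇φ is valid. At any x set V(φ)=W. Then □φ at x, so ◇φ at x, so x has a successor.
Conversely, on a frame with seriality the schema holds at every world under every valuation.
So the correspondent is seriality.

seriality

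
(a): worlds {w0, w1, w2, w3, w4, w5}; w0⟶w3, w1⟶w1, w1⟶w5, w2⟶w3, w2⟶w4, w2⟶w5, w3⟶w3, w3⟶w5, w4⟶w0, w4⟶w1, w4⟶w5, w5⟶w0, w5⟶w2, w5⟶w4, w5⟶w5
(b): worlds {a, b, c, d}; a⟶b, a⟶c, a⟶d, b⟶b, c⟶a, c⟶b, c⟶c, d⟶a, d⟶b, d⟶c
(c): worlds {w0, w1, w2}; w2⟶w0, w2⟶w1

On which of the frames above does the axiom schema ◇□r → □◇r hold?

(b)

Frame correspondent (Sahlqvist): ∀x ∀y ∀z (Rxy ∧ Rxz → ∃w (Ryw ∧ Rzw)) — i.e. convergence.
(a): fails — Rw4w5 and Rw4w0 but w5 and w0 have no common successor.
(b): satisfies the condition.
(c): fails — Rw2w0 and Rw2w0 but w0 and w0 have no common successor.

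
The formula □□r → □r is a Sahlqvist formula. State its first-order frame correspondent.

Suppose □□r→□r is valid. Take Rxy and set V(r)={w : xR²w}. Then □□r at x, so □r at x, so r at y, i.e. ∃z(Rxz∧Rzy).
Conversely, on a frame with density the schema holds at every world under every valuation.
Frame condition: ∀x ∀y (Rxy → ∃z (Rxz ∧ Rzy)).

density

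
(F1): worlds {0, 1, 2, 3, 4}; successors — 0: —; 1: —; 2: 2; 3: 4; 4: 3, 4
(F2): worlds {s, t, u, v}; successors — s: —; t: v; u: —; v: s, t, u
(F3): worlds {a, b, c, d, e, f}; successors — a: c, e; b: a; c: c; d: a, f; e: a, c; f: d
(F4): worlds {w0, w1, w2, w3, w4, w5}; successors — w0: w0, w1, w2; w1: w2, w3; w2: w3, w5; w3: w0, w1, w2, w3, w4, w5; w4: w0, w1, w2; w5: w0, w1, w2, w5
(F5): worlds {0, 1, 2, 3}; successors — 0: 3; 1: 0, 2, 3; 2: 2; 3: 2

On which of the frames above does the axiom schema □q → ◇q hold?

(F3), (F4), (F5)

Frame correspondent (Sahlqvist): ∀x ∃y Rxy — i.e. seriality.
(F1): fails — world 0 has no successor.
(F2): fails — world s has no successor.
(F3): ✓.
(F4): ✓.
(F5): ✓.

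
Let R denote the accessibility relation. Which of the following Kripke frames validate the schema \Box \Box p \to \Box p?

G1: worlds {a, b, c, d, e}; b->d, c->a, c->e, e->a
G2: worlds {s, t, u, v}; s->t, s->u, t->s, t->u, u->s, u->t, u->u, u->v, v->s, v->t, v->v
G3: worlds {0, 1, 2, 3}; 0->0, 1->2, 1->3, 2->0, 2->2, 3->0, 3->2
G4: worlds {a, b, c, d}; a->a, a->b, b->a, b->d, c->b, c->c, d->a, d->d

G2, G4

Frame correspondent (Sahlqvist): \forall x \forall y (Rxy \to \exists z (Rxz \wedge Rzy)) — i.e. density.
G1: fails — Rea but no z with Rez and Rza.
G2: satisfies the condition.
G3: fails — R13 but no z with R1z and Rz3.
G4: satisfies the condition.
Valid on: G2, G4.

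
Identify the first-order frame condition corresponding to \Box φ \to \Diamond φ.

seriality: \forall x \exists y Rxy

Suppose □φ→◇φ is valid. At any x set V(φ)=W. Then □φ at x, so ◇φ at x, so x has a successor.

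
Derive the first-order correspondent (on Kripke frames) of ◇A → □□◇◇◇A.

This is a Sahlqvist (Geach-type) schema ◇^1□^0A → □^2◇^3A.
Minimal-valuation argument: fix x; take any y with xR^1y and any z with xR^2z. Set V(A) to the set of worlds R-reachable from y in exactly 0 steps. Then □^0A holds at y, so the antecedent holds at x; validity forces ◇^3A at z, giving a w with zR^3w and yR^0w.
First-order correspondent: ∀x ∀y ∀z ((xRy ∧ xR²z) → ∃w (y = w ∧ zR³w)).

∀x ∀y ∀z ((xRy ∧ xR²z) → ∃w (y = w ∧ zR³w))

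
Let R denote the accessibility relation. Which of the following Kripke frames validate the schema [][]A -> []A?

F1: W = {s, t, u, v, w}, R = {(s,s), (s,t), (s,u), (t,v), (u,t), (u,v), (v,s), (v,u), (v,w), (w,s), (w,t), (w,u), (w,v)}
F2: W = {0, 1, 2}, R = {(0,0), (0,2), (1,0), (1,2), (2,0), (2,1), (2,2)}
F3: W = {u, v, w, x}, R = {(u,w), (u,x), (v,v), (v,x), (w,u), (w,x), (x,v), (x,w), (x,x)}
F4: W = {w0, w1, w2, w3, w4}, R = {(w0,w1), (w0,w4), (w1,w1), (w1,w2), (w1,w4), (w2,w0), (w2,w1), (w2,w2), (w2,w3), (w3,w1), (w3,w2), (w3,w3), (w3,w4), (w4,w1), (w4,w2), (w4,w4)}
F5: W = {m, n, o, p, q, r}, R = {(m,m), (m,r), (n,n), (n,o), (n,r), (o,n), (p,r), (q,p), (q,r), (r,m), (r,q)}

F2, F4

The schema corresponds to density: forall x forall y (Rxy -> exists z (Rxz & Rzy)).
F1: fails — Rtv but no z with Rtz and Rzv.
F2: ✓.
F3: fails — Rwu but no z with Rwz and Rzu.
F4: ✓.
F5: fails — Rpr but no z with Rpz and Rzr.
Valid on: F2, F4.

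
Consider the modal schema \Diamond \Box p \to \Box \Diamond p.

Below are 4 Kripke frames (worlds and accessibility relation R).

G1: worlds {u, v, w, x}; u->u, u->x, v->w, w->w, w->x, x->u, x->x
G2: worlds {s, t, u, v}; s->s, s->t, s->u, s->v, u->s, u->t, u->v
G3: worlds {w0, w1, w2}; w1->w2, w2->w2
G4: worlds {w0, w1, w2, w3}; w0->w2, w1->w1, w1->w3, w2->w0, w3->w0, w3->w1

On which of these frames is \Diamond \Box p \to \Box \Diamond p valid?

This is the axiom for convergence; its first-order frame correspondent is \forall x \forall y \forall z (Rxy \wedge Rxz \to \exists w (Ryw \wedge Rzw)).
G1: ✓.
G2: fails — Rsv and Rsv but v and v have no common successor.
G3: ✓.
G4: fails — Rw3w1 and Rw3w0 but w1 and w0 have no common successor.

G1, G3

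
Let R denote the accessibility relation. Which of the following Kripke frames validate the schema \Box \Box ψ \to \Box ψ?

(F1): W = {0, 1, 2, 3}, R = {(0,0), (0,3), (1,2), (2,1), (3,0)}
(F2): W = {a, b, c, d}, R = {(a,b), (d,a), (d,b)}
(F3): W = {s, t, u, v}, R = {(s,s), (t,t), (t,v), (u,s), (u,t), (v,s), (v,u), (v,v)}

This is the axiom for density; its first-order frame correspondent is \forall x \forall y (Rxy \to \exists z (Rxz \wedge Rzy)).
(F1): fails — R12 but no z with R1z and Rz2.
(F2): fails — Rab but no z with Raz and Rzb.
(F3): holds.

(F3)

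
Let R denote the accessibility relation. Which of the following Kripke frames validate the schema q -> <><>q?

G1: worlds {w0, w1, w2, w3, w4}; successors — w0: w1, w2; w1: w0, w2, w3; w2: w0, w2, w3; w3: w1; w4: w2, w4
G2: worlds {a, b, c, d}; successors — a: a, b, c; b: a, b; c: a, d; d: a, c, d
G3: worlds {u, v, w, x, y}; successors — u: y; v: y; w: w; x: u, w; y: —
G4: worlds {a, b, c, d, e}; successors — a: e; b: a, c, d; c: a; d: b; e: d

G1, G2

Frame correspondent (Sahlqvist): forall x exists w (x = w & x R^2 w) — i.e. a generalized confluence (Geach) condition.
G1: ✓.
G2: ✓.
G3: fails — at u but no t with u=t and uR²t.
G4: fails — at a but no w with a=w and aR²w.
Valid on: G1, G2.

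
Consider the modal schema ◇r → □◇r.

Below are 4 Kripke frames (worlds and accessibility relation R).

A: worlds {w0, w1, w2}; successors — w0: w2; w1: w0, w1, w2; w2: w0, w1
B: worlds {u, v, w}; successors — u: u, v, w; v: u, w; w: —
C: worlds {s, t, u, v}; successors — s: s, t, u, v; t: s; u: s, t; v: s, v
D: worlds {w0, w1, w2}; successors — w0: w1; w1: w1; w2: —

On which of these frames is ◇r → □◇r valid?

This is the axiom for the Euclidean property; its first-order frame correspondent is ∀x ∀y ∀z (Rxy ∧ Rxz → Ryz).
A: fails — Rw0w2 and Rw0w2 but not Rw2w2.
B: fails — Ruv and Ruv but not Rvv.
C: fails — Rsv and Rsu but not Rvu.
D: condition met.
Valid on: D.

D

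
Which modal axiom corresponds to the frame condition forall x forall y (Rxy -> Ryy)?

The condition is shift-reflexivity. The T□ schema □(□ψ → ψ) defines it.
Suppose □(□ψ→ψ) is valid. Take Rxy and set V(ψ)={w : Ryw}. Then at y, □ψ holds; since □(□ψ→ψ) at x, □ψ→ψ at y, so ψ at y, i.e. Ryy.

□(□ψ → ψ)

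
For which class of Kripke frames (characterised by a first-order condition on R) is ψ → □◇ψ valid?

Symmetry

Suppose ψ→□◇ψ is valid. Take Rxy and set V(ψ)={x}. Then ψ at x, so □◇ψ at x, so ◇ψ at y, so some z with Ryz has ψ; z=x, i.e. Ryx.
The converse is a direct semantic check.
Frame condition: ∀x ∀y (Rxy → Ryx).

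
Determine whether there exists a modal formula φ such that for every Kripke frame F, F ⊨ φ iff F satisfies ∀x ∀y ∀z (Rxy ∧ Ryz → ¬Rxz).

Modal frame validity is preserved under surjective bounded morphisms.
The 3-cycle (worlds w0,w1,w2 with w0→w1→w2→w0) is intransitive. Mapping every world to a single reflexive point • is a surjective bounded morphism; the reflexive point is not intransitive (R••∧R•• but R••).
Hence intransitivity is not modally definable.

Not definable by any modal formula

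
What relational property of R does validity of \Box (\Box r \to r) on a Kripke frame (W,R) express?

shift-reflexivity

Suppose □(□r→r) is valid. Take Rxy and set V(r)={w : Ryw}. Then at y, □r holds; since □(□r→r) at x, □r→r at y, so r at y, i.e. Ryy.
The converse is a direct semantic check.
So the correspondent is shift-reflexivity.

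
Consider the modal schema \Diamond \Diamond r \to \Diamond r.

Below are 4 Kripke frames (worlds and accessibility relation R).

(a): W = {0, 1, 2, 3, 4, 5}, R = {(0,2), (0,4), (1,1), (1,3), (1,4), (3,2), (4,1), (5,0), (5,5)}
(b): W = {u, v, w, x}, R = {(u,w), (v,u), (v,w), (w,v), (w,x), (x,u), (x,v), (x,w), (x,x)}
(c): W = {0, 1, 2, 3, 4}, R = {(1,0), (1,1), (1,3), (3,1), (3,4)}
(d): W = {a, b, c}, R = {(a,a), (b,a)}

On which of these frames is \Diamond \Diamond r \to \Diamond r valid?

The schema corresponds to transitivity: \forall x \forall y \forall z (Rxy \wedge Ryz \to Rxz).
(a): fails — R04 and R41 but not R01.
(b): fails — Ruw and Rwx but not Rux.
(c): fails — R31 and R10 but not R30.
(d): ✓.

(d)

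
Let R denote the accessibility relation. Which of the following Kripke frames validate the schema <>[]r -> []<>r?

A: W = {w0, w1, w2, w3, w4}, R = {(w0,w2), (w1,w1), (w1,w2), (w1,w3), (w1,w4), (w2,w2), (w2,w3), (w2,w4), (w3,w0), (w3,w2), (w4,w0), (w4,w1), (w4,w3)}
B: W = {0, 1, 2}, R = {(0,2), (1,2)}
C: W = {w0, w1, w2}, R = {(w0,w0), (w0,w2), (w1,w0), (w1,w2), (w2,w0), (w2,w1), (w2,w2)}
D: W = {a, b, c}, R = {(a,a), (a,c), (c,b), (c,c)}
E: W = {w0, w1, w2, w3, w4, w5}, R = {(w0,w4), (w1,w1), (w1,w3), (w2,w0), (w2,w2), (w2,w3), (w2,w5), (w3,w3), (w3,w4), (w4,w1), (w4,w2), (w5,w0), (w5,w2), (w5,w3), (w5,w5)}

A, C

Frame correspondent (Sahlqvist): forall x forall y forall z (Rxy & Rxz -> exists w (Ryw & Rzw)) — i.e. convergence.
A: holds.
B: fails — R02 and R02 but 2 and 2 have no common successor.
C: holds.
D: fails — Rcc and Rcb but c and b have no common successor.
E: fails — Rw2w5 and Rw2w0 but w5 and w0 have no common successor.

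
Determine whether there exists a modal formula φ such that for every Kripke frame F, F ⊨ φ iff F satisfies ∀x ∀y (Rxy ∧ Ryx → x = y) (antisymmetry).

Not modally definable

Modal frame validity is preserved under surjective bounded morphisms.
The 8-cycle (worlds 0,1,2,3,4,5,6,7 with 0→1→2→3→4→5→6→7→0) is antisymmetric. Sending even-indexed worlds to s and odd-indexed worlds to t is a surjective bounded morphism onto the two-world frame with s↔t, which is not antisymmetric.
So the class is not modally definable.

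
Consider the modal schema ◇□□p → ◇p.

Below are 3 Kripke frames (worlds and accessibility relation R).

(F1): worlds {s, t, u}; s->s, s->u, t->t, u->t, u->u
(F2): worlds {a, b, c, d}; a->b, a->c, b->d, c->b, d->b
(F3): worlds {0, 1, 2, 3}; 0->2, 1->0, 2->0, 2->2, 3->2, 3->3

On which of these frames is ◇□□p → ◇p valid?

(F1), (F3)

Frame correspondent (Sahlqvist): ∀x ∀y (xRy → ∃w (yR²w ∧ xRw)) — i.e. a generalized confluence (Geach) condition.
(F1): satisfies the condition.
(F2): fails — aRc but no w with cR²w and aRw.
(F3): satisfies the condition.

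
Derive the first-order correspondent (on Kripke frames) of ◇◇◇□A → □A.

This is a Sahlqvist (Geach-type) schema ◇^3□^1A → □^1◇^0A.
Minimal-valuation argument: fix x; take any y with xR^3y and any z with xR^1z. Set V(A) to the set of worlds R-reachable from y in exactly 1 step. Then □^1A holds at y, so the antecedent holds at x; validity forces ◇^0A at z, giving a w with zR^0w and yR^1w.
First-order correspondent: ∀x ∀y ∀z ((xR³y ∧ xRz) → ∃w (yRw ∧ z = w)).

∀x ∀y ∀z ((xR³y ∧ xRz) → ∃w (yRw ∧ z = w))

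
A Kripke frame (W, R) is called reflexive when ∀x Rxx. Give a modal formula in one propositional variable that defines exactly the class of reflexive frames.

The condition is reflexivity. The T schema □ψ → ψ defines it.
Suppose □ψ→ψ is valid. At any x set V(ψ)={w : Rxw}. Then □ψ holds at x, so ψ holds at x, i.e. Rxx.

□ψ → ψ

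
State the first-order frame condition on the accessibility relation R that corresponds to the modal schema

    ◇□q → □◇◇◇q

This is a Sahlqvist (Geach-type) schema ◇^1□^1q → □^1◇^3q.
First-order correspondent: ∀x ∀y ∀z ((xRy ∧ xRz) → ∃w (yRw ∧ zR³w)).

∀x ∀y ∀z ((xRy ∧ xRz) → ∃w (yRw ∧ zR³w))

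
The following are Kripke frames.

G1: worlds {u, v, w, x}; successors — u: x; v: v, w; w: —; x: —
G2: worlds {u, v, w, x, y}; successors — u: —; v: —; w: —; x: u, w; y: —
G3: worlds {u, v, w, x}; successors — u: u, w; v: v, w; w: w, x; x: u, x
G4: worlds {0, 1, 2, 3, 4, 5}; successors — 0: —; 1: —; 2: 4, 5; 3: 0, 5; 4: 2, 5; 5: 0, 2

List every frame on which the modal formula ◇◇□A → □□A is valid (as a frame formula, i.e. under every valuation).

This is the axiom for a generalized confluence (Geach) condition; its first-order frame correspondent is ∀x ∀y ∀z ((xR²y ∧ xR²z) → ∃w (yRw ∧ z = w)).
G1: fails — vR²w, vR²v but no t with wRt and v=t.
G2: holds.
G3: fails — uR²u, uR²x but no t with uRt and x=t.
G4: fails — 2R²0, 2R²0 but no w with 0Rw and 0=w.
Valid on: G2.

G2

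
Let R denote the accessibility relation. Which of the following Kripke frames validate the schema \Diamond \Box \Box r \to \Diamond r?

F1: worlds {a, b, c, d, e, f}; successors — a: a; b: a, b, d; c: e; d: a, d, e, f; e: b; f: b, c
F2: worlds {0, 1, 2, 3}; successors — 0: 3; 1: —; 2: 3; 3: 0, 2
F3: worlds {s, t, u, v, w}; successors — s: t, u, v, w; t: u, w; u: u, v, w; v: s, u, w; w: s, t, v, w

Frame correspondent (Sahlqvist): \forall x \forall y (xRy \to \exists w (y R^2 w \wedge xRw)) — i.e. a generalized confluence (Geach) condition.
F1: fails — cRe but no w with eR²w and cRw.
F2: ✓.
F3: ✓.

F2, F3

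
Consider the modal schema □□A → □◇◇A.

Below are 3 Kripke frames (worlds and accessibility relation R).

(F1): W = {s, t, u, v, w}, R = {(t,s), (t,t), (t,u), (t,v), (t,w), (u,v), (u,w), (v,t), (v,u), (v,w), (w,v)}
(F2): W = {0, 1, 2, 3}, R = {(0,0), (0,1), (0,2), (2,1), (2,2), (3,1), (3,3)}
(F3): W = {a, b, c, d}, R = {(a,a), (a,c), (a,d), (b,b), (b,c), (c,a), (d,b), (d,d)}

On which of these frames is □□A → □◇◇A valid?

This is the axiom for a generalized confluence (Geach) condition; its first-order frame correspondent is ∀x ∀z (xRz → ∃w (xR²w ∧ zR²w)).
(F1): fails — tRs but no w* with tR²w* and sR²w*.
(F2): fails — 0R1 but no w with 0R²w and 1R²w.
(F3): condition met.
Valid on: (F3).

(F3)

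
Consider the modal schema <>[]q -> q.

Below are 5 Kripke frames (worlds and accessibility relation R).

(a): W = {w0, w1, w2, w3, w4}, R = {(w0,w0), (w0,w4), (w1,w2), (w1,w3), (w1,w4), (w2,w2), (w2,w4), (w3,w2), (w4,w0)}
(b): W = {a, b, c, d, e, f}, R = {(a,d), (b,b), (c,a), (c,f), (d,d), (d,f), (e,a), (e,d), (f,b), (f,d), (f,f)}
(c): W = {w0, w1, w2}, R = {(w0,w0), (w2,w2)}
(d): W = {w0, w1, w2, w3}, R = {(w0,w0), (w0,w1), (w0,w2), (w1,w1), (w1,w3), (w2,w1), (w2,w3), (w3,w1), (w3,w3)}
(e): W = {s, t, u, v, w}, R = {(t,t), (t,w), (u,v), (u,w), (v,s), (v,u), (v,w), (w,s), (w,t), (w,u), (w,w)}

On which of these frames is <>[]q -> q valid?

(c)

Frame correspondent (Sahlqvist): forall x forall y (Rxy -> Ryx) — i.e. symmetry.
(a): fails — Rw1w2 but not Rw2w1.
(b): fails — Rcf but not Rfc.
(c): satisfies the condition.
(d): fails — Rw0w1 but not Rw1w0.
(e): fails — Rvw but not Rwv.
Valid on: (c).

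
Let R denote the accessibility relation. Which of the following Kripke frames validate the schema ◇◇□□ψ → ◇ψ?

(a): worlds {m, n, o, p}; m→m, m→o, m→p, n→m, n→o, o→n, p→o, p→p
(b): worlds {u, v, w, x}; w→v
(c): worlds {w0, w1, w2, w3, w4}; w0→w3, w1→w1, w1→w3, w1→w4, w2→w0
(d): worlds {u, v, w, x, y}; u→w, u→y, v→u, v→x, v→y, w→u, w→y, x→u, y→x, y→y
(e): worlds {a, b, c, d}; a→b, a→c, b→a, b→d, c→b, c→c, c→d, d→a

(b), (e)

The schema corresponds to a generalized confluence (Geach) condition: ∀x ∀y (xR²y → ∃w (yR²w ∧ xRw)).
(a): fails — oR²o but no w with oR²w and oRw.
(b): holds.
(c): fails — w1R²w3 but no w with w3R²w and w1Rw.
(d): fails — xR²w but no t with wR²t and xRt.
(e): holds.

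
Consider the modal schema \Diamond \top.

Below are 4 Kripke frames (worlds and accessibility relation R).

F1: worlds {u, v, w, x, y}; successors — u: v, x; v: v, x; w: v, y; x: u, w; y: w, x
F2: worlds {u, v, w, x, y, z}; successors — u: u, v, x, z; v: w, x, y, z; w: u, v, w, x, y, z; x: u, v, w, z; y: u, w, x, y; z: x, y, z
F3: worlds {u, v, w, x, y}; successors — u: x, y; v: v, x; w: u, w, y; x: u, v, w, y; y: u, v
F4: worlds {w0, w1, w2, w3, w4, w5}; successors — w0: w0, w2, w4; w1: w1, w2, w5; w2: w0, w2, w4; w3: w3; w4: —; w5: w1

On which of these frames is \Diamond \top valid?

This is the axiom for seriality; its first-order frame correspondent is \forall x \exists y Rxy.
F1: ✓.
F2: ✓.
F3: ✓.
F4: fails — world w4 has no successor.

F1, F2, F3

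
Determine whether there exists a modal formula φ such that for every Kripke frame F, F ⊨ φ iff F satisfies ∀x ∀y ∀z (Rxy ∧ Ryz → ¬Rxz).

No — not modally definable

If a class were modally definable it would be closed under surjective bounded morphisms (Goldblatt–Thomason).
The 5-cycle (worlds a,b,c,d,e with a→b→c→d→e→a) is intransitive. Mapping every world to a single reflexive point • is a surjective bounded morphism; the reflexive point is not intransitive (R••∧R•• but R••).
Hence intransitivity is not modally definable.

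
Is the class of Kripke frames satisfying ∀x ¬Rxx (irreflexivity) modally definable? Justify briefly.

Modal frame validity is preserved under surjective bounded morphisms.
The 2-cycle (worlds w0,w1 with w0→w1→w0) is irreflexive, and the map sending every world to a single reflexive point • is a surjective bounded morphism (forth: every edge maps to (•,•); back: every world has a successor). So any modal formula valid on the 2-cycle is also valid on the reflexive point, which is not irreflexive.
Hence irreflexivity is not modally definable.

Not modally definable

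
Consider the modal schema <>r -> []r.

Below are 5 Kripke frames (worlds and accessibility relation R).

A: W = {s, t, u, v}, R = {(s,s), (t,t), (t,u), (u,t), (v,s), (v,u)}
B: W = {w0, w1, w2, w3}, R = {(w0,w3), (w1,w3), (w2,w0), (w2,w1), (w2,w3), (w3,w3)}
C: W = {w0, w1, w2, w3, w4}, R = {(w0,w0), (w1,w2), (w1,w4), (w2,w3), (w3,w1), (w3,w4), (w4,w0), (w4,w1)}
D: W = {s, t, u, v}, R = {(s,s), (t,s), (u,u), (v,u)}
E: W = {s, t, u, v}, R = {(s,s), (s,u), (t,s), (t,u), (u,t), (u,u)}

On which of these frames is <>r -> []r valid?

D

Frame correspondent (Sahlqvist): forall x forall y forall z (Rxy & Rxz -> y = z) — i.e. partial functionality.
A: fails — t sees both t and u.
B: fails — w2 sees both w0 and w1.
C: fails — w1 sees both w2 and w4.
D: satisfies the condition.
E: fails — s sees both s and u.
Valid on: D.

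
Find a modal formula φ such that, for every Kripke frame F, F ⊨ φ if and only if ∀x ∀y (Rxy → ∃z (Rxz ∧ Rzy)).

□□r → □r

The condition is density. The C4 schema □□r → □r defines it.
Suppose □□r→□r is valid. Take Rxy and set V(r)={w : xR²w}. Then □□r at x, so □r at x, so r at y, i.e. ∃z(Rxz∧Rzy).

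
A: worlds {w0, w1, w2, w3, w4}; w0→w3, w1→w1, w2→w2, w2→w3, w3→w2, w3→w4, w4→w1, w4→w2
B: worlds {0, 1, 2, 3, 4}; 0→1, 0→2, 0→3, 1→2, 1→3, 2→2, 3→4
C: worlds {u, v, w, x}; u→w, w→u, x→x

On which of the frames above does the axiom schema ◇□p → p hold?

This is the axiom for symmetry; its first-order frame correspondent is ∀x ∀y (Rxy → Ryx).
A: fails — Rw4w1 but not Rw1w4.
B: fails — R34 but not R43.
C: holds.
Valid on: C.

C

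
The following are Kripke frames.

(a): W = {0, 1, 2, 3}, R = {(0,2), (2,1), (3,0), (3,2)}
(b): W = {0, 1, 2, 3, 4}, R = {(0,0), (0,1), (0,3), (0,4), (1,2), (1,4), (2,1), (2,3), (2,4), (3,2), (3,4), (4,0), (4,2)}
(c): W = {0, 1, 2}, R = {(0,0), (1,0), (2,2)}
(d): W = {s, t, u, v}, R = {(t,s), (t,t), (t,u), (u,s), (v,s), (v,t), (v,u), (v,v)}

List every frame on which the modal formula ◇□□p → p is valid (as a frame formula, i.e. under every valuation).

none

The schema corresponds to a generalized confluence (Geach) condition: ∀x ∀y (xRy → ∃w (yR²w ∧ x = w)).
(a): fails — 0R2 but no w with 2R²w and 0=w.
(b): fails — 1R2 but no w with 2R²w and 1=w.
(c): fails — 1R0 but no w with 0R²w and 1=w.
(d): fails — tRs but no w with sR²w and t=w.
Valid on no frame.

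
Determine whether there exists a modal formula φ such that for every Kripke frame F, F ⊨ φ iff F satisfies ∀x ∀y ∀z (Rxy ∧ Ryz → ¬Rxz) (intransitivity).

No — not modally definable

If a class were modally definable it would be closed under surjective bounded morphisms (Goldblatt–Thomason).
The 3-cycle (worlds s,t,u with s→t→u→s) is intransitive. Mapping every world to a single reflexive point • is a surjective bounded morphism; the reflexive point is not intransitive (R••∧R•• but R••).
Hence intransitivity is not modally definable.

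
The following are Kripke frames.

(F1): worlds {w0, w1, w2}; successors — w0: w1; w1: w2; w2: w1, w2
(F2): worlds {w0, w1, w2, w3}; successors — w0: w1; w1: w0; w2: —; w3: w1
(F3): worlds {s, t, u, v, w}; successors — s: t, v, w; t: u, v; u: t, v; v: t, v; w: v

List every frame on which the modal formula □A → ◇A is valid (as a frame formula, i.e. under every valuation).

(F1), (F3)

This is the axiom for seriality; its first-order frame correspondent is ∀x ∃y Rxy.
(F1): condition met.
(F2): fails — world w2 has no successor.
(F3): condition met.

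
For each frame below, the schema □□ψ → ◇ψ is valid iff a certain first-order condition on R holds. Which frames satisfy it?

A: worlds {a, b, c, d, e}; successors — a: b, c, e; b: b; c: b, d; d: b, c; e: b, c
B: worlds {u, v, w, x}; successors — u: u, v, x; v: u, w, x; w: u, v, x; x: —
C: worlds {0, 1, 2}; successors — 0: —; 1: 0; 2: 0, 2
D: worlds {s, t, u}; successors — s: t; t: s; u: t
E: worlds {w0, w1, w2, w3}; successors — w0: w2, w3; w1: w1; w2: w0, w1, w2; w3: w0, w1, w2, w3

A, E

This is the axiom for a generalized confluence (Geach) condition; its first-order frame correspondent is ∀x ∃w (xR²w ∧ xRw).
A: ✓.
B: fails — at x but no t with xR²t and xRt.
C: fails — at 0 but no w with 0R²w and 0Rw.
D: fails — at s but no w with sR²w and sRw.
E: ✓.
Valid on: A, E.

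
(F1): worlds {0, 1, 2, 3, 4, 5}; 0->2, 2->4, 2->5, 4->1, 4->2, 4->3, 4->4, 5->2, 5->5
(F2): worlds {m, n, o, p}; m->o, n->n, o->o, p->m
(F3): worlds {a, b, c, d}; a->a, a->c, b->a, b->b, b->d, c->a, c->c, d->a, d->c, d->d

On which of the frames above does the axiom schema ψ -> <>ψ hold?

(F3)

The schema corresponds to reflexivity: forall x Rxx.
(F1): fails — world 0 does not see itself.
(F2): fails — world m does not see itself.
(F3): ✓.
Valid on: (F3).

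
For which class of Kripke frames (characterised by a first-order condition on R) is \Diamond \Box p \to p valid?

symmetry: \forall x \forall y (Rxy \to Ryx)

This is frame-equivalent to p → □◇p (substitute ¬p for p and contrapose).
Suppose p→□◇p is valid. Take Rxy and set V(p)={x}. Then p at x, so □◇p at x, so ◇p at y, so some z with Ryz has p; z=x, i.e. Ryx.
The converse is a direct semantic check.
So the correspondent is symmetry.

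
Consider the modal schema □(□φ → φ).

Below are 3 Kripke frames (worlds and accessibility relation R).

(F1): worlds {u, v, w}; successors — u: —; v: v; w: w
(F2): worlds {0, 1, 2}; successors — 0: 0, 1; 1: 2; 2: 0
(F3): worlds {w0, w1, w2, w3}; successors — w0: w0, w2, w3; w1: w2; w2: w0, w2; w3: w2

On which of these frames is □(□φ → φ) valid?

Frame correspondent (Sahlqvist): ∀x ∀y (Rxy → Ryy) — i.e. shift-reflexivity.
(F1): condition met.
(F2): fails — R01 but not R11.
(F3): fails — Rw0w3 but not Rw3w3.

(F1)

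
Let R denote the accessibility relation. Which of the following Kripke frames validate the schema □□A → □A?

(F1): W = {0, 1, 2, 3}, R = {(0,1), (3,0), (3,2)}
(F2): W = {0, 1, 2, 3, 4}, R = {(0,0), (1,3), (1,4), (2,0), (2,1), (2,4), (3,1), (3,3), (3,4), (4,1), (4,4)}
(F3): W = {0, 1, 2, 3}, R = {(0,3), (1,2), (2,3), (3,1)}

The schema corresponds to density: ∀x ∀y (Rxy → ∃z (Rxz ∧ Rzy)).
(F1): fails — R01 but no z with R0z and Rz1.
(F2): ✓.
(F3): fails — R12 but no z with R1z and Rz2.

(F2)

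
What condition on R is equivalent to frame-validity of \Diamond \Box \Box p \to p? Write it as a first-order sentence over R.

\forall x \forall y (xRy \to \exists w (y R^2 w \wedge x = w))

This is a Sahlqvist (Geach-type) schema ◇^1□^2p → □^0◇^0p.
Minimal-valuation argument: fix x; take any y with xR^1y and any z with xR^0z. Set V(p) to the set of worlds R-reachable from y in exactly 2 steps. Then □^2p holds at y, so the antecedent holds at x; validity forces ◇^0p at z, giving a w with zR^0w and yR^2w.
First-order correspondent: \forall x \forall y (xRy \to \exists w (y R^2 w \wedge x = w)).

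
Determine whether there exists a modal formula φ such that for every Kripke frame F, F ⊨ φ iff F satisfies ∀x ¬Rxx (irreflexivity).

No

Modal frame validity is preserved under surjective bounded morphisms.
The 3-cycle (worlds s,t,u with s→t→u→s) is irreflexive, and the map sending every world to a single reflexive point • is a surjective bounded morphism (forth: every edge maps to (•,•); back: every world has a successor). So any modal formula valid on the 3-cycle is also valid on the reflexive point, which is not irreflexive.
Hence irreflexivity is not modally definable.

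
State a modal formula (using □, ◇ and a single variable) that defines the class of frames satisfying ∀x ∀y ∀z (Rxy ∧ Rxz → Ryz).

◇s → □◇s

A defining formula is ◇s → □◇s (the 5 axiom).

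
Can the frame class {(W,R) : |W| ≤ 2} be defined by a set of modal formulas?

If a class were modally definable it would be closed under disjoint unions (Goldblatt–Thomason).
Any modal formula valid on each of 3 disjoint one-world frames is valid on their disjoint union (validity is preserved under disjoint unions). Each one-world frame has |W|=1≤2, but the union has |W|=3.
So no modal formula (or set of formulas) defines exactly the |W|≤2 frames.

No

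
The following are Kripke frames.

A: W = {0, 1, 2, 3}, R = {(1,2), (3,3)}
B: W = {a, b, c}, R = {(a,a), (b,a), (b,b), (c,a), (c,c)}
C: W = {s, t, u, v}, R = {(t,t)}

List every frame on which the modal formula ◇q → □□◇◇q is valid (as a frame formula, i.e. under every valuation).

A, C

The schema corresponds to a generalized confluence (Geach) condition: ∀x ∀y ∀z ((xRy ∧ xR²z) → ∃w (y = w ∧ zR²w)).
A: satisfies the condition.
B: fails — bRb, bR²a but no w with b=w and aR²w.
C: satisfies the condition.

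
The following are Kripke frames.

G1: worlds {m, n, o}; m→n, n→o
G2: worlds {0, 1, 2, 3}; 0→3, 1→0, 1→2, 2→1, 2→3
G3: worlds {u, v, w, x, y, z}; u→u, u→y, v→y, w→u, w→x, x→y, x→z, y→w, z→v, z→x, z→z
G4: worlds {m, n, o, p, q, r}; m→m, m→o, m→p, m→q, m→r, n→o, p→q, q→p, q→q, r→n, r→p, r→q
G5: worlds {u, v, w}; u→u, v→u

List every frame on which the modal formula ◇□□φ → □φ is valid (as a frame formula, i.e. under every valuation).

Frame correspondent (Sahlqvist): ∀x ∀y ∀z ((xRy ∧ xRz) → ∃w (yR²w ∧ z = w)) — i.e. a generalized confluence (Geach) condition.
G1: fails — mRn, mRn but no w with nR²w and n=w.
G2: fails — 0R3, 0R3 but no w with 3R²w and 3=w.
G3: fails — uRy, uRy but no t with yR²t and y=t.
G4: fails — mRo, mRm but no w with oR²w and m=w.
G5: ✓.
Valid on: G5.

G5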